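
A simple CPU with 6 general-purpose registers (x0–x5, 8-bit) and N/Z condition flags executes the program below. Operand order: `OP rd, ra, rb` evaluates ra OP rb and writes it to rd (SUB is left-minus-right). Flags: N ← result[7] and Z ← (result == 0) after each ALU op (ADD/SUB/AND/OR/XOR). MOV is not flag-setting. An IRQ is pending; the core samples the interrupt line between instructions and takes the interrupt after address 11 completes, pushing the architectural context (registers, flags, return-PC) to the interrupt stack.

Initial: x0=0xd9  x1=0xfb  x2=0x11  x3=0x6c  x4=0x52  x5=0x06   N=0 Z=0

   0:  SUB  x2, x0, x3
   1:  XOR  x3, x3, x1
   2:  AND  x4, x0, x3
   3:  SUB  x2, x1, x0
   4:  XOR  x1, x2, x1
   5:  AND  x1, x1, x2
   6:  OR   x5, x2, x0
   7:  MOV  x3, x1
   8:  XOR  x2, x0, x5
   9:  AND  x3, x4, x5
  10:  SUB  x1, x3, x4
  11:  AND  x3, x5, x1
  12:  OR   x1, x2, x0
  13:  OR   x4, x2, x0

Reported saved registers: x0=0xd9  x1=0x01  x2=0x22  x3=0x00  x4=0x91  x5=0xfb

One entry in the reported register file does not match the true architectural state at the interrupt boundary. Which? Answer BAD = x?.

after  0: x0=0xd9 x1=0xfb x2=0x6d x3=0x6c x4=0x52 x5=0x06  N=0 Z=0
after  1: x0=0xd9 x1=0xfb x2=0x6d x3=0x97 x4=0x52 x5=0x06  N=1 Z=0
after  2: x0=0xd9 x1=0xfb x2=0x6d x3=0x97 x4=0x91 x5=0x06  N=1 Z=0
after  3: x0=0xd9 x1=0xfb x2=0x22 x3=0x97 x4=0x91 x5=0x06  N=0 Z=0
after  4: x0=0xd9 x1=0xd9 x2=0x22 x3=0x97 x4=0x91 x5=0x06  N=1 Z=0
after  5: x0=0xd9 x1=0x00 x2=0x22 x3=0x97 x4=0x91 x5=0x06  N=0 Z=1
after  6: x0=0xd9 x1=0x00 x2=0x22 x3=0x97 x4=0x91 x5=0xfb  N=1 Z=0
after  7: x0=0xd9 x1=0x00 x2=0x22 x3=0x00 x4=0x91 x5=0xfb  N=1 Z=0
after  8: x0=0xd9 x1=0x00 x2=0x22 x3=0x00 x4=0x91 x5=0xfb  N=0 Z=0
after  9: x0=0xd9 x1=0x00 x2=0x22 x3=0x91 x4=0x91 x5=0xfb  N=1 Z=0
after 10: x0=0xd9 x1=0x00 x2=0x22 x3=0x91 x4=0x91 x5=0xfb  N=0 Z=1
after 11: x0=0xd9 x1=0x00 x2=0x22 x3=0x00 x4=0x91 x5=0xfb  N=0 Z=1
-- IRQ taken; context saved, return-PC = 12 --
mismatch: x1: reported 0x01 vs actual 0x00

BAD = x1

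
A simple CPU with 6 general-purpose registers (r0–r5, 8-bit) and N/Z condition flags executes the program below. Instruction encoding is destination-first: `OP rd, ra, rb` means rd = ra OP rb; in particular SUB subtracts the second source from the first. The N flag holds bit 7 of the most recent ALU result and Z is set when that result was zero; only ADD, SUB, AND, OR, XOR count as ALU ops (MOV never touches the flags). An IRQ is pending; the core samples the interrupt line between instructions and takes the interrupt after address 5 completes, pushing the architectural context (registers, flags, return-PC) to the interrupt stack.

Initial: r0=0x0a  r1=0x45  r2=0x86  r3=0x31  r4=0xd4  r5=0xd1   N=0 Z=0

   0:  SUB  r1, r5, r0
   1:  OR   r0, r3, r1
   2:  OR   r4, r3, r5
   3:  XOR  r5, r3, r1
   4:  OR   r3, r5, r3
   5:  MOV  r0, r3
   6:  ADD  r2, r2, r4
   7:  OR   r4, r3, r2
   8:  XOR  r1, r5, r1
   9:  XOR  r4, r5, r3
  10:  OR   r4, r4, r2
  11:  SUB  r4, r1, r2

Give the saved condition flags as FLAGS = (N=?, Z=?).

after  0: r0=0x0a r1=0xc7 r2=0x86 r3=0x31 r4=0xd4 r5=0xd1  N=1 Z=0
after  1: r0=0xf7 r1=0xc7 r2=0x86 r3=0x31 r4=0xd4 r5=0xd1  N=1 Z=0
after  2: r0=0xf7 r1=0xc7 r2=0x86 r3=0x31 r4=0xf1 r5=0xd1  N=1 Z=0
after  3: r0=0xf7 r1=0xc7 r2=0x86 r3=0x31 r4=0xf1 r5=0xf6  N=1 Z=0
after  4: r0=0xf7 r1=0xc7 r2=0x86 r3=0xf7 r4=0xf1 r5=0xf6  N=1 Z=0
after  5: r0=0xf7 r1=0xc7 r2=0x86 r3=0xf7 r4=0xf1 r5=0xf6  N=1 Z=0
-- IRQ taken; context saved, return-PC = 6 --

FLAGS = (N=1, Z=0)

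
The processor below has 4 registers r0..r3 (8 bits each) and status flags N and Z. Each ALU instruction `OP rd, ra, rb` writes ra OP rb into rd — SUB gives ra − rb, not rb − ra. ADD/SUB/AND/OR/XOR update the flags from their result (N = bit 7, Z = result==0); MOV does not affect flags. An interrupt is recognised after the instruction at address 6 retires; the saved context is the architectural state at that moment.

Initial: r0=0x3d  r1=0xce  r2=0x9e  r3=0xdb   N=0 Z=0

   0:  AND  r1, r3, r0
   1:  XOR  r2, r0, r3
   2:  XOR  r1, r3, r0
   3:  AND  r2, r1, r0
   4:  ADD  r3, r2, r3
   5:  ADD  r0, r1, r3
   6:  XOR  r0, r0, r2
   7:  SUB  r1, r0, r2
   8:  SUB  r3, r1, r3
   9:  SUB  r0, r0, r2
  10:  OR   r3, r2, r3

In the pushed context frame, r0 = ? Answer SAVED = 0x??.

after  0: r0=0x3d r1=0x19 r2=0x9e r3=0xdb  N=0 Z=0
after  1: r0=0x3d r1=0x19 r2=0xe6 r3=0xdb  N=1 Z=0
after  2: r0=0x3d r1=0xe6 r2=0xe6 r3=0xdb  N=1 Z=0
after  3: r0=0x3d r1=0xe6 r2=0x24 r3=0xdb  N=0 Z=0
after  4: r0=0x3d r1=0xe6 r2=0x24 r3=0xff  N=1 Z=0
after  5: r0=0xe5 r1=0xe6 r2=0x24 r3=0xff  N=1 Z=0
after  6: r0=0xc1 r1=0xe6 r2=0x24 r3=0xff  N=1 Z=0
-- IRQ taken; context saved, return-PC = 7 --

SAVED = 0xc1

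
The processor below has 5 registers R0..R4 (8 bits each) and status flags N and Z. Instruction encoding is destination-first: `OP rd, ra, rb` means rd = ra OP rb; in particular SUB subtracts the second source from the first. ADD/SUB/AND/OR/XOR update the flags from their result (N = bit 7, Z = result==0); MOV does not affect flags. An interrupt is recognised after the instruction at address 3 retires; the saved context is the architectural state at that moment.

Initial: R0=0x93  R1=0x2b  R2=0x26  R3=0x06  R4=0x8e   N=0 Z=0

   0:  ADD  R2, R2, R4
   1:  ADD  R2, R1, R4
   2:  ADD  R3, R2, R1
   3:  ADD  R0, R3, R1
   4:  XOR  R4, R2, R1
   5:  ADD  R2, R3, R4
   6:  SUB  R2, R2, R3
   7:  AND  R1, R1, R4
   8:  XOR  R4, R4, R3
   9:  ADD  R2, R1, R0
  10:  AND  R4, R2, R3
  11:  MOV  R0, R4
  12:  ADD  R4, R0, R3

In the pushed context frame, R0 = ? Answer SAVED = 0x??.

after  0: R0=0x93 R1=0x2b R2=0xb4 R3=0x06 R4=0x8e  N=1 Z=0
after  1: R0=0x93 R1=0x2b R2=0xb9 R3=0x06 R4=0x8e  N=1 Z=0
after  2: R0=0x93 R1=0x2b R2=0xb9 R3=0xe4 R4=0x8e  N=1 Z=0
after  3: R0=0x0f R1=0x2b R2=0xb9 R3=0xe4 R4=0x8e  N=0 Z=0
-- IRQ taken; context saved, return-PC = 4 --

SAVED = 0x0f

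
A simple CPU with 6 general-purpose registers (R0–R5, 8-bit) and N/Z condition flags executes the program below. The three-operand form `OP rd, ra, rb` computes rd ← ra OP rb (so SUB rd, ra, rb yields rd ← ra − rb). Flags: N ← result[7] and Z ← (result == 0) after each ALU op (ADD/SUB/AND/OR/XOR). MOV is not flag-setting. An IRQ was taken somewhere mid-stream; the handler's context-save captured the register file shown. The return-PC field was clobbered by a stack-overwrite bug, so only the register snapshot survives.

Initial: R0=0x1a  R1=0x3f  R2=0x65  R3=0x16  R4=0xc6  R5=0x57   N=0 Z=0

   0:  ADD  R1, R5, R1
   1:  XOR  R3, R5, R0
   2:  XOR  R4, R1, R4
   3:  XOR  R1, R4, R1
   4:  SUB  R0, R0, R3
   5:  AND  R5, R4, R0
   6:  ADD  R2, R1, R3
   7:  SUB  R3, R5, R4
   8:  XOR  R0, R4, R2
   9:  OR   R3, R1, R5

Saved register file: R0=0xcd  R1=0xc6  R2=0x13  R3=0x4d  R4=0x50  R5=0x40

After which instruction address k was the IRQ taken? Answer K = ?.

K = 6

after  0: R0=0x1a R1=0x96 R2=0x65 R3=0x16 R4=0xc6 R5=0x57  N=1 Z=0
after  1: R0=0x1a R1=0x96 R2=0x65 R3=0x4d R4=0xc6 R5=0x57  N=0 Z=0
after  2: R0=0x1a R1=0x96 R2=0x65 R3=0x4d R4=0x50 R5=0x57  N=0 Z=0
after  3: R0=0x1a R1=0xc6 R2=0x65 R3=0x4d R4=0x50 R5=0x57  N=1 Z=0
after  4: R0=0xcd R1=0xc6 R2=0x65 R3=0x4d R4=0x50 R5=0x57  N=1 Z=0
after  5: R0=0xcd R1=0xc6 R2=0x65 R3=0x4d R4=0x50 R5=0x40  N=0 Z=0
after  6: R0=0xcd R1=0xc6 R2=0x13 R3=0x4d R4=0x50 R5=0x40  N=0 Z=0
-- IRQ taken; context saved, return-PC = 7 --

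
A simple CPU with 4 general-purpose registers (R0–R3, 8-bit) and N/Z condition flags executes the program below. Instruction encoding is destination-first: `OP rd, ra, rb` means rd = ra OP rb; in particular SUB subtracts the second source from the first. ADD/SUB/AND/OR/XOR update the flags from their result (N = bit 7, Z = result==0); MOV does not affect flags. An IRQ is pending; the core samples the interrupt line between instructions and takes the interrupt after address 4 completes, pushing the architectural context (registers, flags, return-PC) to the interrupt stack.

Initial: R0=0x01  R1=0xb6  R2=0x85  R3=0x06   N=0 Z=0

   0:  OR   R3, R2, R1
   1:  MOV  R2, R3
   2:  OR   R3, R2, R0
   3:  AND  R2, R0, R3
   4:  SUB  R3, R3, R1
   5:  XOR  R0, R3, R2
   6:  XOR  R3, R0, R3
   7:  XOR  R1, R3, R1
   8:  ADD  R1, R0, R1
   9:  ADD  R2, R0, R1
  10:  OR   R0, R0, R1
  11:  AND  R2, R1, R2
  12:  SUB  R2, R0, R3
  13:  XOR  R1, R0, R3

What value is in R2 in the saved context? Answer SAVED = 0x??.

after  0: R0=0x01 R1=0xb6 R2=0x85 R3=0xb7  N=1 Z=0
after  1: R0=0x01 R1=0xb6 R2=0xb7 R3=0xb7  N=1 Z=0
after  2: R0=0x01 R1=0xb6 R2=0xb7 R3=0xb7  N=1 Z=0
after  3: R0=0x01 R1=0xb6 R2=0x01 R3=0xb7  N=0 Z=0
after  4: R0=0x01 R1=0xb6 R2=0x01 R3=0x01  N=0 Z=0
-- IRQ taken; context saved, return-PC = 5 --

SAVED = 0x01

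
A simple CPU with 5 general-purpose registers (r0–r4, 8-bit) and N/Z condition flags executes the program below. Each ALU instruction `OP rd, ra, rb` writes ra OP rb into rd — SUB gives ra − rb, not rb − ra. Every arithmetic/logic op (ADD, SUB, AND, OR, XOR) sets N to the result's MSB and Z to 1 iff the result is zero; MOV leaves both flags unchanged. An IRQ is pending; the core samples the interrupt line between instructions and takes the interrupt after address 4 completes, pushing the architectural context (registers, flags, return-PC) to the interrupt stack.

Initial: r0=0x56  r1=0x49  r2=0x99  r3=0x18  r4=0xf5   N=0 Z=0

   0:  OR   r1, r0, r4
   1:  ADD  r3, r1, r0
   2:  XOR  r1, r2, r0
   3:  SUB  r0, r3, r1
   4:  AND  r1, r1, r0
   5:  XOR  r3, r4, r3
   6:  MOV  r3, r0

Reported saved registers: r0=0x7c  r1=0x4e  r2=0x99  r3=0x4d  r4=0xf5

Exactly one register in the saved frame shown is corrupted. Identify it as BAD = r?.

BAD = r0

after  0: r0=0x56 r1=0xf7 r2=0x99 r3=0x18 r4=0xf5  N=1 Z=0
after  1: r0=0x56 r1=0xf7 r2=0x99 r3=0x4d r4=0xf5  N=0 Z=0
after  2: r0=0x56 r1=0xcf r2=0x99 r3=0x4d r4=0xf5  N=1 Z=0
after  3: r0=0x7e r1=0xcf r2=0x99 r3=0x4d r4=0xf5  N=0 Z=0
after  4: r0=0x7e r1=0x4e r2=0x99 r3=0x4d r4=0xf5  N=0 Z=0
-- IRQ taken; context saved, return-PC = 5 --
mismatch: r0: reported 0x7c vs actual 0x7e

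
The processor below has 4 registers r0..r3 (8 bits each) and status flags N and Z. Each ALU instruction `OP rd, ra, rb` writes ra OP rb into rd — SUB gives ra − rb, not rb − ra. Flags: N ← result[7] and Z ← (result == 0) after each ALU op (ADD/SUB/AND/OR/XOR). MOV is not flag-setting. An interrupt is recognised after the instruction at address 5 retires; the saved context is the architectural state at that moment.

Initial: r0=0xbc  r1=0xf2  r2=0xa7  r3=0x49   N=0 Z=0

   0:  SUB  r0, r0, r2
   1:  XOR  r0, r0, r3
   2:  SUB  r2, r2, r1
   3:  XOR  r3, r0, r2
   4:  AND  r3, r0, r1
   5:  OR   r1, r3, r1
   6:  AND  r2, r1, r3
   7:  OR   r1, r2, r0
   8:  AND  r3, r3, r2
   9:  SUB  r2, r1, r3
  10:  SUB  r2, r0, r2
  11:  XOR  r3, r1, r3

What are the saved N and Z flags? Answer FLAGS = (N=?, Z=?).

FLAGS = (N=1, Z=0)

after  0: r0=0x15 r1=0xf2 r2=0xa7 r3=0x49  N=0 Z=0
after  1: r0=0x5c r1=0xf2 r2=0xa7 r3=0x49  N=0 Z=0
after  2: r0=0x5c r1=0xf2 r2=0xb5 r3=0x49  N=1 Z=0
after  3: r0=0x5c r1=0xf2 r2=0xb5 r3=0xe9  N=1 Z=0
after  4: r0=0x5c r1=0xf2 r2=0xb5 r3=0x50  N=0 Z=0
after  5: r0=0x5c r1=0xf2 r2=0xb5 r3=0x50  N=1 Z=0
-- IRQ taken; context saved, return-PC = 6 --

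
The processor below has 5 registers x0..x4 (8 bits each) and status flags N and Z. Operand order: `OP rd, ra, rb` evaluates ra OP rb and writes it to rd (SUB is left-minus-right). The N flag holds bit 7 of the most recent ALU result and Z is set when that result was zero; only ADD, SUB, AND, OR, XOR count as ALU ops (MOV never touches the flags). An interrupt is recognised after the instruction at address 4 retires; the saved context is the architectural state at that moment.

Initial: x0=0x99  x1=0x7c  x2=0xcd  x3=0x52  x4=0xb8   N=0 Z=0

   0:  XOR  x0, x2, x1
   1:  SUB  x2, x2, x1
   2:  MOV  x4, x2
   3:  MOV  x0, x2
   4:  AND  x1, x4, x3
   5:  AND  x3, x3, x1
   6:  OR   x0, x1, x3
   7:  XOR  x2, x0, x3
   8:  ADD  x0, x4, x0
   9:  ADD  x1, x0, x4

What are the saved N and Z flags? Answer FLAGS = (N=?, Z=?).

FLAGS = (N=0, Z=0)

after  0: x0=0xb1 x1=0x7c x2=0xcd x3=0x52 x4=0xb8  N=1 Z=0
after  1: x0=0xb1 x1=0x7c x2=0x51 x3=0x52 x4=0xb8  N=0 Z=0
after  2: x0=0xb1 x1=0x7c x2=0x51 x3=0x52 x4=0x51  N=0 Z=0
after  3: x0=0x51 x1=0x7c x2=0x51 x3=0x52 x4=0x51  N=0 Z=0
after  4: x0=0x51 x1=0x50 x2=0x51 x3=0x52 x4=0x51  N=0 Z=0
-- IRQ taken; context saved, return-PC = 5 --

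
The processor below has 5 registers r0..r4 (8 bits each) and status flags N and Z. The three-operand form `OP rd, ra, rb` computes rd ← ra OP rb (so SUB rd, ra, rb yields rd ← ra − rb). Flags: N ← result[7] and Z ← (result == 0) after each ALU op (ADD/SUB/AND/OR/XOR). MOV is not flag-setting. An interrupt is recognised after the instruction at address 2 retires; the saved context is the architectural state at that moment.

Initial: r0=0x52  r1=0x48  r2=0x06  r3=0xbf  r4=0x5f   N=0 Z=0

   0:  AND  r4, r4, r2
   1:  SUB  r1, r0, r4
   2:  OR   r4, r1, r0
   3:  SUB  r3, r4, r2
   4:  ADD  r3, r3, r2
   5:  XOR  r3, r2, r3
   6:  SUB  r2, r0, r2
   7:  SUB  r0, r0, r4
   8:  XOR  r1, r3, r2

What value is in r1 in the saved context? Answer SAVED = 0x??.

after  0: r0=0x52 r1=0x48 r2=0x06 r3=0xbf r4=0x06  N=0 Z=0
after  1: r0=0x52 r1=0x4c r2=0x06 r3=0xbf r4=0x06  N=0 Z=0
after  2: r0=0x52 r1=0x4c r2=0x06 r3=0xbf r4=0x5e  N=0 Z=0
-- IRQ taken; context saved, return-PC = 3 --

SAVED = 0x4c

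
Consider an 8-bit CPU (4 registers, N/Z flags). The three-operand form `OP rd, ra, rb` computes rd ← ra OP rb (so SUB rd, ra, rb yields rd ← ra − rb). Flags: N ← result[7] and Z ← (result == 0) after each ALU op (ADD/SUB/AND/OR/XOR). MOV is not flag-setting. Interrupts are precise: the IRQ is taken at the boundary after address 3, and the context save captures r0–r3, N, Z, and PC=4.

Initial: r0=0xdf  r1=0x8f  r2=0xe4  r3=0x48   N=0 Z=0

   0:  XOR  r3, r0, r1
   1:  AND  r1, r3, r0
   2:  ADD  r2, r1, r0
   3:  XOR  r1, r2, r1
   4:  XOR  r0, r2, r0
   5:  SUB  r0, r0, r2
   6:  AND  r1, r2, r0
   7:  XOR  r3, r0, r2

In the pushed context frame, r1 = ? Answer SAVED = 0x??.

SAVED = 0x7f

after  0: r0=0xdf r1=0x8f r2=0xe4 r3=0x50  N=0 Z=0
after  1: r0=0xdf r1=0x50 r2=0xe4 r3=0x50  N=0 Z=0
after  2: r0=0xdf r1=0x50 r2=0x2f r3=0x50  N=0 Z=0
after  3: r0=0xdf r1=0x7f r2=0x2f r3=0x50  N=0 Z=0
-- IRQ taken; context saved, return-PC = 4 --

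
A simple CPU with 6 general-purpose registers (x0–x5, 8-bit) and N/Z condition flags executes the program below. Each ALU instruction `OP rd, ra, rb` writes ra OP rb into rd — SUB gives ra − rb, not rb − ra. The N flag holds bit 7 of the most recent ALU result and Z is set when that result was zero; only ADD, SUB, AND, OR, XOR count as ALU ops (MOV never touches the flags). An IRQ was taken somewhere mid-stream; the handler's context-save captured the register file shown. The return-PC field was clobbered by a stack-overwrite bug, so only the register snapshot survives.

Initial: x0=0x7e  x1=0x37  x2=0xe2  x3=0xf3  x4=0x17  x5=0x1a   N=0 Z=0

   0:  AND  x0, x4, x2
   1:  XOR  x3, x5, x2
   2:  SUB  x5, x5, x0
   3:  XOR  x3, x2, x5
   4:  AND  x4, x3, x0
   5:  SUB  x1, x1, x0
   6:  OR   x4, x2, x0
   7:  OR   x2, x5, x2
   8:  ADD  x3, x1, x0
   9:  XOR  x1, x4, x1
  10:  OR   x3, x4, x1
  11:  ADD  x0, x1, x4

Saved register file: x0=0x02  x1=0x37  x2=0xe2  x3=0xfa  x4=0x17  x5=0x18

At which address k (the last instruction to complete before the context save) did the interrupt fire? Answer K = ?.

after  0: x0=0x02 x1=0x37 x2=0xe2 x3=0xf3 x4=0x17 x5=0x1a  N=0 Z=0
after  1: x0=0x02 x1=0x37 x2=0xe2 x3=0xf8 x4=0x17 x5=0x1a  N=1 Z=0
after  2: x0=0x02 x1=0x37 x2=0xe2 x3=0xf8 x4=0x17 x5=0x18  N=0 Z=0
after  3: x0=0x02 x1=0x37 x2=0xe2 x3=0xfa x4=0x17 x5=0x18  N=1 Z=0
-- IRQ taken; context saved, return-PC = 4 --

K = 3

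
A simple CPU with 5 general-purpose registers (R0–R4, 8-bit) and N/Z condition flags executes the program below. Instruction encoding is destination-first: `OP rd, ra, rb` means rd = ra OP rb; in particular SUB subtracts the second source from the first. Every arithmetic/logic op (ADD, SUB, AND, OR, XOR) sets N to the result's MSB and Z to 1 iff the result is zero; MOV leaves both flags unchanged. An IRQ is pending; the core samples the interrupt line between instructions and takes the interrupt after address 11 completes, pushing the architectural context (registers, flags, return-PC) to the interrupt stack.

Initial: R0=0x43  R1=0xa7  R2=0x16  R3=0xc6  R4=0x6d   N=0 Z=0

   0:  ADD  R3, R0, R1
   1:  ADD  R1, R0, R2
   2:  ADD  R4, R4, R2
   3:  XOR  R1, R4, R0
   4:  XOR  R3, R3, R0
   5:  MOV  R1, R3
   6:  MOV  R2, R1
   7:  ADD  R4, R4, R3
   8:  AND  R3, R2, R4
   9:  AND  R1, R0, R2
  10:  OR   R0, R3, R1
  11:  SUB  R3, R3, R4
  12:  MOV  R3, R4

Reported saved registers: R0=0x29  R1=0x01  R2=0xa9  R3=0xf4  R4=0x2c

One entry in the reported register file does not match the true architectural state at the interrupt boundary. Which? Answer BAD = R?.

after  0: R0=0x43 R1=0xa7 R2=0x16 R3=0xea R4=0x6d  N=1 Z=0
after  1: R0=0x43 R1=0x59 R2=0x16 R3=0xea R4=0x6d  N=0 Z=0
after  2: R0=0x43 R1=0x59 R2=0x16 R3=0xea R4=0x83  N=1 Z=0
after  3: R0=0x43 R1=0xc0 R2=0x16 R3=0xea R4=0x83  N=1 Z=0
after  4: R0=0x43 R1=0xc0 R2=0x16 R3=0xa9 R4=0x83  N=1 Z=0
after  5: R0=0x43 R1=0xa9 R2=0x16 R3=0xa9 R4=0x83  N=1 Z=0
after  6: R0=0x43 R1=0xa9 R2=0xa9 R3=0xa9 R4=0x83  N=1 Z=0
after  7: R0=0x43 R1=0xa9 R2=0xa9 R3=0xa9 R4=0x2c  N=0 Z=0
after  8: R0=0x43 R1=0xa9 R2=0xa9 R3=0x28 R4=0x2c  N=0 Z=0
after  9: R0=0x43 R1=0x01 R2=0xa9 R3=0x28 R4=0x2c  N=0 Z=0
after 10: R0=0x29 R1=0x01 R2=0xa9 R3=0x28 R4=0x2c  N=0 Z=0
after 11: R0=0x29 R1=0x01 R2=0xa9 R3=0xfc R4=0x2c  N=1 Z=0
-- IRQ taken; context saved, return-PC = 12 --
mismatch: R3: reported 0xf4 vs actual 0xfc

BAD = R3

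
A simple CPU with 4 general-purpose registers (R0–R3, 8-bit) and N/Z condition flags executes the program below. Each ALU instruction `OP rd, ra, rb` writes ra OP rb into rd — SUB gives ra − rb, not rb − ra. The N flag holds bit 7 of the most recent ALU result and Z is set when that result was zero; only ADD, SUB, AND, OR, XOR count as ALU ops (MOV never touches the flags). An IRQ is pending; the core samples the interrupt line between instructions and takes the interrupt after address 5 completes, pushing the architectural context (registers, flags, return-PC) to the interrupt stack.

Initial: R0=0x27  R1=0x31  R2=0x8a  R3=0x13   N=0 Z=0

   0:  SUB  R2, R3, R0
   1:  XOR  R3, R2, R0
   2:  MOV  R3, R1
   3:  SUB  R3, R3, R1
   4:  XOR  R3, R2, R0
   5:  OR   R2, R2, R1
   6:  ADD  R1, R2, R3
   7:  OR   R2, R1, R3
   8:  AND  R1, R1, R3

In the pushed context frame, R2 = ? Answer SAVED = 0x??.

after  0: R0=0x27 R1=0x31 R2=0xec R3=0x13  N=1 Z=0
after  1: R0=0x27 R1=0x31 R2=0xec R3=0xcb  N=1 Z=0
after  2: R0=0x27 R1=0x31 R2=0xec R3=0x31  N=1 Z=0
after  3: R0=0x27 R1=0x31 R2=0xec R3=0x00  N=0 Z=1
after  4: R0=0x27 R1=0x31 R2=0xec R3=0xcb  N=1 Z=0
after  5: R0=0x27 R1=0x31 R2=0xfd R3=0xcb  N=1 Z=0
-- IRQ taken; context saved, return-PC = 6 --

SAVED = 0xfd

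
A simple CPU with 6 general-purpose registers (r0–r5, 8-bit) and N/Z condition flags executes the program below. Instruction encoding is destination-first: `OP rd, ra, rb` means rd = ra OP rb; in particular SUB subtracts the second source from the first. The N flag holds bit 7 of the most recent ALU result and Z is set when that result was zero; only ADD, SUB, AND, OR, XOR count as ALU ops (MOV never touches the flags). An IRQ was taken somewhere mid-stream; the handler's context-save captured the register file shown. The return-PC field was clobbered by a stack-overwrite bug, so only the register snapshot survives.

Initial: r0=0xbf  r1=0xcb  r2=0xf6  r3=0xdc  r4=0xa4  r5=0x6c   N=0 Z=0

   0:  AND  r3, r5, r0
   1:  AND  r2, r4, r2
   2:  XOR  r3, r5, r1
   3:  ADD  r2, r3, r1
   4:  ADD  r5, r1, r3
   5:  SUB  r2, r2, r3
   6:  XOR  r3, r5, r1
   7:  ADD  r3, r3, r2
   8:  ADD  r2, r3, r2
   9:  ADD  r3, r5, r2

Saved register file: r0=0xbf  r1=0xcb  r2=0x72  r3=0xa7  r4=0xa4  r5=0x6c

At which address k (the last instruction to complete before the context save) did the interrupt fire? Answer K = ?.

after  0: r0=0xbf r1=0xcb r2=0xf6 r3=0x2c r4=0xa4 r5=0x6c  N=0 Z=0
after  1: r0=0xbf r1=0xcb r2=0xa4 r3=0x2c r4=0xa4 r5=0x6c  N=1 Z=0
after  2: r0=0xbf r1=0xcb r2=0xa4 r3=0xa7 r4=0xa4 r5=0x6c  N=1 Z=0
after  3: r0=0xbf r1=0xcb r2=0x72 r3=0xa7 r4=0xa4 r5=0x6c  N=0 Z=0
-- IRQ taken; context saved, return-PC = 4 --

K = 3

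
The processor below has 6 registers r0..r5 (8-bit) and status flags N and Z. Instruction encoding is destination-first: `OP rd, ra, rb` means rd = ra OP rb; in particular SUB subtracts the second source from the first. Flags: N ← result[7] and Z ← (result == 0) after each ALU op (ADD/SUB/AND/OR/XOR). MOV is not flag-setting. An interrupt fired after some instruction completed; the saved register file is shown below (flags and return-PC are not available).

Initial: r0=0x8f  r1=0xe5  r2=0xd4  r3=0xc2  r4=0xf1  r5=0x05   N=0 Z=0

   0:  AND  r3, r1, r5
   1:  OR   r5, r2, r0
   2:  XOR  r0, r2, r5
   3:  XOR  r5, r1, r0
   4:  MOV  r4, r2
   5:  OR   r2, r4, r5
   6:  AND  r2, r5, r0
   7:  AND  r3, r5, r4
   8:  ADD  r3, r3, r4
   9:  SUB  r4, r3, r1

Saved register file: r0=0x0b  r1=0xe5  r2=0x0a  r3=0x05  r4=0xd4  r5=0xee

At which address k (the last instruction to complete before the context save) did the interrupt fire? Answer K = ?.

K = 6

after  0: r0=0x8f r1=0xe5 r2=0xd4 r3=0x05 r4=0xf1 r5=0x05  N=0 Z=0
after  1: r0=0x8f r1=0xe5 r2=0xd4 r3=0x05 r4=0xf1 r5=0xdf  N=1 Z=0
after  2: r0=0x0b r1=0xe5 r2=0xd4 r3=0x05 r4=0xf1 r5=0xdf  N=0 Z=0
after  3: r0=0x0b r1=0xe5 r2=0xd4 r3=0x05 r4=0xf1 r5=0xee  N=1 Z=0
after  4: r0=0x0b r1=0xe5 r2=0xd4 r3=0x05 r4=0xd4 r5=0xee  N=1 Z=0
after  5: r0=0x0b r1=0xe5 r2=0xfe r3=0x05 r4=0xd4 r5=0xee  N=1 Z=0
after  6: r0=0x0b r1=0xe5 r2=0x0a r3=0x05 r4=0xd4 r5=0xee  N=0 Z=0
-- IRQ taken; context saved, return-PC = 7 --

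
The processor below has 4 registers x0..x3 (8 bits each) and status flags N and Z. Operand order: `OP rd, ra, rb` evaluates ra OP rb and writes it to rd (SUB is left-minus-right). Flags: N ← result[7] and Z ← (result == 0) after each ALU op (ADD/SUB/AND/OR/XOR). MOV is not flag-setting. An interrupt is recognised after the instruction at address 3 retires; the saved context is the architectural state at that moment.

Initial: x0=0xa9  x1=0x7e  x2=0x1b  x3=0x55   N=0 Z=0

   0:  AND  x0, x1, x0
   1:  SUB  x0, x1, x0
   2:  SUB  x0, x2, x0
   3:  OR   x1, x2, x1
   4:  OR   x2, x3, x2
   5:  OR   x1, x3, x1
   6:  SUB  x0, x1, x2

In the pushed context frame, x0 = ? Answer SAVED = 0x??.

SAVED = 0xc5

after  0: x0=0x28 x1=0x7e x2=0x1b x3=0x55  N=0 Z=0
after  1: x0=0x56 x1=0x7e x2=0x1b x3=0x55  N=0 Z=0
after  2: x0=0xc5 x1=0x7e x2=0x1b x3=0x55  N=1 Z=0
after  3: x0=0xc5 x1=0x7f x2=0x1b x3=0x55  N=0 Z=0
-- IRQ taken; context saved, return-PC = 4 --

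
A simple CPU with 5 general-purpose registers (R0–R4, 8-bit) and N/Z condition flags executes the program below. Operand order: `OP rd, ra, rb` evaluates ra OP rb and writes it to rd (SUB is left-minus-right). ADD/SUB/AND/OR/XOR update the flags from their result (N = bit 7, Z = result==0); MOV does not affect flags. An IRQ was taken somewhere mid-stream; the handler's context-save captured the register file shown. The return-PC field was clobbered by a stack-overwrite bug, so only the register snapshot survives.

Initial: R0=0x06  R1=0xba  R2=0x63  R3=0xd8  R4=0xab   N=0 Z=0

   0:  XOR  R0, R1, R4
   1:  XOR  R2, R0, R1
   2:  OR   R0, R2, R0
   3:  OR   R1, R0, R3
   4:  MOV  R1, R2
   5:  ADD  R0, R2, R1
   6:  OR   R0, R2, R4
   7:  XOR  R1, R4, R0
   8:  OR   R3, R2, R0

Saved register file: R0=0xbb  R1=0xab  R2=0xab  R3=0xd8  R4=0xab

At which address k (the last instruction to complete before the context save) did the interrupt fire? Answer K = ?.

after  0: R0=0x11 R1=0xba R2=0x63 R3=0xd8 R4=0xab  N=0 Z=0
after  1: R0=0x11 R1=0xba R2=0xab R3=0xd8 R4=0xab  N=1 Z=0
after  2: R0=0xbb R1=0xba R2=0xab R3=0xd8 R4=0xab  N=1 Z=0
after  3: R0=0xbb R1=0xfb R2=0xab R3=0xd8 R4=0xab  N=1 Z=0
after  4: R0=0xbb R1=0xab R2=0xab R3=0xd8 R4=0xab  N=1 Z=0
-- IRQ taken; context saved, return-PC = 5 --

K = 4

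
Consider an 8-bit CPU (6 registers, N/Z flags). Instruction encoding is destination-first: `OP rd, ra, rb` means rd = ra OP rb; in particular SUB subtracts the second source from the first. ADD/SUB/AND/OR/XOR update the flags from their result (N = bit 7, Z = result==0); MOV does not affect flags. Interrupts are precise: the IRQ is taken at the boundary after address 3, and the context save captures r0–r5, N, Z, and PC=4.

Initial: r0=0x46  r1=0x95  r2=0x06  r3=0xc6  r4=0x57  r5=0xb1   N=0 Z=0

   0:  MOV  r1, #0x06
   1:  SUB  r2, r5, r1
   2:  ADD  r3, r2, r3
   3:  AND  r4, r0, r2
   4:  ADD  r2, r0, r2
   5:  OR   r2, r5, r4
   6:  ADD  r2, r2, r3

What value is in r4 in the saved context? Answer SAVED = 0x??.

SAVED = 0x02

after  0: r0=0x46 r1=0x06 r2=0x06 r3=0xc6 r4=0x57 r5=0xb1  N=0 Z=0
after  1: r0=0x46 r1=0x06 r2=0xab r3=0xc6 r4=0x57 r5=0xb1  N=1 Z=0
after  2: r0=0x46 r1=0x06 r2=0xab r3=0x71 r4=0x57 r5=0xb1  N=0 Z=0
after  3: r0=0x46 r1=0x06 r2=0xab r3=0x71 r4=0x02 r5=0xb1  N=0 Z=0
-- IRQ taken; context saved, return-PC = 4 --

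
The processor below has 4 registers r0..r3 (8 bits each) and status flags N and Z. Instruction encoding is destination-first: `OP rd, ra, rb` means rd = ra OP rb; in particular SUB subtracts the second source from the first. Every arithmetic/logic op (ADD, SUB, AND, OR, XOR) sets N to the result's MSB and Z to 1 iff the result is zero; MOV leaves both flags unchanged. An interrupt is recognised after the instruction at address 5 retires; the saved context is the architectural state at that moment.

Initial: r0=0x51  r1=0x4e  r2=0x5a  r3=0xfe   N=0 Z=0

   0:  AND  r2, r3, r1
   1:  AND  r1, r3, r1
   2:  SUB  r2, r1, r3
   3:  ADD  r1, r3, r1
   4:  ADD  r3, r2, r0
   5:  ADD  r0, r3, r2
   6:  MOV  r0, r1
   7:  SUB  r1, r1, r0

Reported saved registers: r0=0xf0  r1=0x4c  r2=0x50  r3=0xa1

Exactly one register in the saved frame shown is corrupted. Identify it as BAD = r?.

after  0: r0=0x51 r1=0x4e r2=0x4e r3=0xfe  N=0 Z=0
after  1: r0=0x51 r1=0x4e r2=0x4e r3=0xfe  N=0 Z=0
after  2: r0=0x51 r1=0x4e r2=0x50 r3=0xfe  N=0 Z=0
after  3: r0=0x51 r1=0x4c r2=0x50 r3=0xfe  N=0 Z=0
after  4: r0=0x51 r1=0x4c r2=0x50 r3=0xa1  N=1 Z=0
after  5: r0=0xf1 r1=0x4c r2=0x50 r3=0xa1  N=1 Z=0
-- IRQ taken; context saved, return-PC = 6 --
mismatch: r0: reported 0xf0 vs actual 0xf1

BAD = r0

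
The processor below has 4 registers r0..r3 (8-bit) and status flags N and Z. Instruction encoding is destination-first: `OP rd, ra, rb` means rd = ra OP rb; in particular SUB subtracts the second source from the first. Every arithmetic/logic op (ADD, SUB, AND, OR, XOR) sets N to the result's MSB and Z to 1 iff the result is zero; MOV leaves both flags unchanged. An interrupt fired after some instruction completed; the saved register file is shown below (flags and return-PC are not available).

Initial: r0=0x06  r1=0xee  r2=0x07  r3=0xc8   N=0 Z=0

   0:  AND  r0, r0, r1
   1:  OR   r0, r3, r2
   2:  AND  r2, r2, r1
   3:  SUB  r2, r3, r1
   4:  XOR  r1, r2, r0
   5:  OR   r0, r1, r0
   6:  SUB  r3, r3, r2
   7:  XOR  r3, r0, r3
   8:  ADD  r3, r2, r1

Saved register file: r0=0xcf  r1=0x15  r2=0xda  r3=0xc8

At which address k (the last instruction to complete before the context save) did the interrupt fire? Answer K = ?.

after  0: r0=0x06 r1=0xee r2=0x07 r3=0xc8  N=0 Z=0
after  1: r0=0xcf r1=0xee r2=0x07 r3=0xc8  N=1 Z=0
after  2: r0=0xcf r1=0xee r2=0x06 r3=0xc8  N=0 Z=0
after  3: r0=0xcf r1=0xee r2=0xda r3=0xc8  N=1 Z=0
after  4: r0=0xcf r1=0x15 r2=0xda r3=0xc8  N=0 Z=0
-- IRQ taken; context saved, return-PC = 5 --

K = 4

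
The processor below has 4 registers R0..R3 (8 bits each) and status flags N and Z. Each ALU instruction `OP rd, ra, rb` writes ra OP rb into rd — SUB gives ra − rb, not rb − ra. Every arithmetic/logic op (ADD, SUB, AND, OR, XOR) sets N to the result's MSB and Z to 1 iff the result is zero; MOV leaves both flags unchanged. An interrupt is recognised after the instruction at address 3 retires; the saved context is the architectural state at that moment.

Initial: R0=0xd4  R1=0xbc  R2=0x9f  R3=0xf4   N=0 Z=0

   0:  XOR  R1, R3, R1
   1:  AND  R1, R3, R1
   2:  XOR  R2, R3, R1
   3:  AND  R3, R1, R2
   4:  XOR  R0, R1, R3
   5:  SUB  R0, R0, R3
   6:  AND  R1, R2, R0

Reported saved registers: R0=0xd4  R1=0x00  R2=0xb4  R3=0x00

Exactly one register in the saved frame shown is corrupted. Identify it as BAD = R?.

BAD = R1

after  0: R0=0xd4 R1=0x48 R2=0x9f R3=0xf4  N=0 Z=0
after  1: R0=0xd4 R1=0x40 R2=0x9f R3=0xf4  N=0 Z=0
after  2: R0=0xd4 R1=0x40 R2=0xb4 R3=0xf4  N=1 Z=0
after  3: R0=0xd4 R1=0x40 R2=0xb4 R3=0x00  N=0 Z=1
-- IRQ taken; context saved, return-PC = 4 --
mismatch: R1: reported 0x00 vs actual 0x40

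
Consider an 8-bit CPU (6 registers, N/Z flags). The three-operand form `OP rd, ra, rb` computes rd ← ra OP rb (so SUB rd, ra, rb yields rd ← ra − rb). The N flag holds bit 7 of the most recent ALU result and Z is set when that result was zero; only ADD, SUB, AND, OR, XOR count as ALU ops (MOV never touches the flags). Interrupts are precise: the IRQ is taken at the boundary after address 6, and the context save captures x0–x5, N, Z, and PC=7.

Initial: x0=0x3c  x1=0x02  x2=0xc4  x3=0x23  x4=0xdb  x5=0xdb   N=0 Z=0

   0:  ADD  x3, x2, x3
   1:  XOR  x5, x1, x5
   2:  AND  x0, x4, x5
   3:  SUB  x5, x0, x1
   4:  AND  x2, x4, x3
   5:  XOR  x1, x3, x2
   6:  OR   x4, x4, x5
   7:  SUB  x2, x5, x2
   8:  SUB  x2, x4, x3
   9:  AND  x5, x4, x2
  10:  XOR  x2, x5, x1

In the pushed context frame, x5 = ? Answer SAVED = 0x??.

SAVED = 0xd7

after  0: x0=0x3c x1=0x02 x2=0xc4 x3=0xe7 x4=0xdb x5=0xdb  N=1 Z=0
after  1: x0=0x3c x1=0x02 x2=0xc4 x3=0xe7 x4=0xdb x5=0xd9  N=1 Z=0
after  2: x0=0xd9 x1=0x02 x2=0xc4 x3=0xe7 x4=0xdb x5=0xd9  N=1 Z=0
after  3: x0=0xd9 x1=0x02 x2=0xc4 x3=0xe7 x4=0xdb x5=0xd7  N=1 Z=0
after  4: x0=0xd9 x1=0x02 x2=0xc3 x3=0xe7 x4=0xdb x5=0xd7  N=1 Z=0
after  5: x0=0xd9 x1=0x24 x2=0xc3 x3=0xe7 x4=0xdb x5=0xd7  N=0 Z=0
after  6: x0=0xd9 x1=0x24 x2=0xc3 x3=0xe7 x4=0xdf x5=0xd7  N=1 Z=0
-- IRQ taken; context saved, return-PC = 7 --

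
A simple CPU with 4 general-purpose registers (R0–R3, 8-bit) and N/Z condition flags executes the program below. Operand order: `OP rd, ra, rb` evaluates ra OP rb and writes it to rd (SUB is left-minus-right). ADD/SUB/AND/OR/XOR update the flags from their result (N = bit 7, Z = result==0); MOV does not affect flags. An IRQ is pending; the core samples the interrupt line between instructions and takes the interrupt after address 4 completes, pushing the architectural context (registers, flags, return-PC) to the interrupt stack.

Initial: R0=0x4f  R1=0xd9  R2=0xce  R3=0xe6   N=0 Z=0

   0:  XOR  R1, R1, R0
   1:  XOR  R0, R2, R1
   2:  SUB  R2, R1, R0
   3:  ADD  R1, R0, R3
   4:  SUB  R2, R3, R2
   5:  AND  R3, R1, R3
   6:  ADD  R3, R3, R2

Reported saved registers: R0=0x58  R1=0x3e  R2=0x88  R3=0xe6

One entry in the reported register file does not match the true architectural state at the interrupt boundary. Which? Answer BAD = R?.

BAD = R2

after  0: R0=0x4f R1=0x96 R2=0xce R3=0xe6  N=1 Z=0
after  1: R0=0x58 R1=0x96 R2=0xce R3=0xe6  N=0 Z=0
after  2: R0=0x58 R1=0x96 R2=0x3e R3=0xe6  N=0 Z=0
after  3: R0=0x58 R1=0x3e R2=0x3e R3=0xe6  N=0 Z=0
after  4: R0=0x58 R1=0x3e R2=0xa8 R3=0xe6  N=1 Z=0
-- IRQ taken; context saved, return-PC = 5 --
mismatch: R2: reported 0x88 vs actual 0xa8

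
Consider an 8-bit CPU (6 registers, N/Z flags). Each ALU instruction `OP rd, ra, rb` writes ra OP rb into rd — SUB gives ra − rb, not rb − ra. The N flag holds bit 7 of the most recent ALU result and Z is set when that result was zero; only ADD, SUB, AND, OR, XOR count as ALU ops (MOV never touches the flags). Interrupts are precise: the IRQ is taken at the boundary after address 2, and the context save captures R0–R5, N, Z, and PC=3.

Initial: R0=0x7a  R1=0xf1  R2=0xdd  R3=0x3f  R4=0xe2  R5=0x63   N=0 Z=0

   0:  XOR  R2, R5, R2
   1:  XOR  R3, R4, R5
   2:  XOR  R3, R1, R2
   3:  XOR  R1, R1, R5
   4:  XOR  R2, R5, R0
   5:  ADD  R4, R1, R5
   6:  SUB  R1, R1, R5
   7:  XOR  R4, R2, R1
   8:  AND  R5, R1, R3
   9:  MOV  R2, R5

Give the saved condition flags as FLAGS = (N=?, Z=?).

after  0: R0=0x7a R1=0xf1 R2=0xbe R3=0x3f R4=0xe2 R5=0x63  N=1 Z=0
after  1: R0=0x7a R1=0xf1 R2=0xbe R3=0x81 R4=0xe2 R5=0x63  N=1 Z=0
after  2: R0=0x7a R1=0xf1 R2=0xbe R3=0x4f R4=0xe2 R5=0x63  N=0 Z=0
-- IRQ taken; context saved, return-PC = 3 --

FLAGS = (N=0, Z=0)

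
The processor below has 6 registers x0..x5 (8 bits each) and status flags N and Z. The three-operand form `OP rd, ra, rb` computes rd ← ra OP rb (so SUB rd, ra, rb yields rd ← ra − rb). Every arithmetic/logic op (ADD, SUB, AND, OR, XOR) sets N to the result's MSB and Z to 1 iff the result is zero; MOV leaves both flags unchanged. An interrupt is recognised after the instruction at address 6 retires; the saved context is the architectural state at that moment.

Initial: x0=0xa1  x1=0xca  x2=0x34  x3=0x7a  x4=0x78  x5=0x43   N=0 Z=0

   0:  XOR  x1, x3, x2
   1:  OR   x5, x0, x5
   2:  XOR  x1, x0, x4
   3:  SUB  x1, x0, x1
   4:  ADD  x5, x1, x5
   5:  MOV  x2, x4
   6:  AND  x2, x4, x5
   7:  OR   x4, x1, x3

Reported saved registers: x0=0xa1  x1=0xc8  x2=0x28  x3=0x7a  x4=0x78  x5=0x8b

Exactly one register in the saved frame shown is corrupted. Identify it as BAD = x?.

BAD = x5

after  0: x0=0xa1 x1=0x4e x2=0x34 x3=0x7a x4=0x78 x5=0x43  N=0 Z=0
after  1: x0=0xa1 x1=0x4e x2=0x34 x3=0x7a x4=0x78 x5=0xe3  N=1 Z=0
after  2: x0=0xa1 x1=0xd9 x2=0x34 x3=0x7a x4=0x78 x5=0xe3  N=1 Z=0
after  3: x0=0xa1 x1=0xc8 x2=0x34 x3=0x7a x4=0x78 x5=0xe3  N=1 Z=0
after  4: x0=0xa1 x1=0xc8 x2=0x34 x3=0x7a x4=0x78 x5=0xab  N=1 Z=0
after  5: x0=0xa1 x1=0xc8 x2=0x78 x3=0x7a x4=0x78 x5=0xab  N=1 Z=0
after  6: x0=0xa1 x1=0xc8 x2=0x28 x3=0x7a x4=0x78 x5=0xab  N=0 Z=0
-- IRQ taken; context saved, return-PC = 7 --
mismatch: x5: reported 0x8b vs actual 0xab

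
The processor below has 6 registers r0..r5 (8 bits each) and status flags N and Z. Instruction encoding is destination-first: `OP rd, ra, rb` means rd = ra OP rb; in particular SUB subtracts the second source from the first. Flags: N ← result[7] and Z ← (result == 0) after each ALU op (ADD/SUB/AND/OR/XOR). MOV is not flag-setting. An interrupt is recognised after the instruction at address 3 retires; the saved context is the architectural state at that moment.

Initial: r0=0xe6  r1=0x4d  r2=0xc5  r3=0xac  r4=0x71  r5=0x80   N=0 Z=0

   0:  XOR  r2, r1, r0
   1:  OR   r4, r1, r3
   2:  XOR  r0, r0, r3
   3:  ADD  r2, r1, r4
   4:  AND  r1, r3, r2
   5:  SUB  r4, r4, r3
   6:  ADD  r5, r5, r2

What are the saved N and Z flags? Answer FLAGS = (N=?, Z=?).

after  0: r0=0xe6 r1=0x4d r2=0xab r3=0xac r4=0x71 r5=0x80  N=1 Z=0
after  1: r0=0xe6 r1=0x4d r2=0xab r3=0xac r4=0xed r5=0x80  N=1 Z=0
after  2: r0=0x4a r1=0x4d r2=0xab r3=0xac r4=0xed r5=0x80  N=0 Z=0
after  3: r0=0x4a r1=0x4d r2=0x3a r3=0xac r4=0xed r5=0x80  N=0 Z=0
-- IRQ taken; context saved, return-PC = 4 --

FLAGS = (N=0, Z=0)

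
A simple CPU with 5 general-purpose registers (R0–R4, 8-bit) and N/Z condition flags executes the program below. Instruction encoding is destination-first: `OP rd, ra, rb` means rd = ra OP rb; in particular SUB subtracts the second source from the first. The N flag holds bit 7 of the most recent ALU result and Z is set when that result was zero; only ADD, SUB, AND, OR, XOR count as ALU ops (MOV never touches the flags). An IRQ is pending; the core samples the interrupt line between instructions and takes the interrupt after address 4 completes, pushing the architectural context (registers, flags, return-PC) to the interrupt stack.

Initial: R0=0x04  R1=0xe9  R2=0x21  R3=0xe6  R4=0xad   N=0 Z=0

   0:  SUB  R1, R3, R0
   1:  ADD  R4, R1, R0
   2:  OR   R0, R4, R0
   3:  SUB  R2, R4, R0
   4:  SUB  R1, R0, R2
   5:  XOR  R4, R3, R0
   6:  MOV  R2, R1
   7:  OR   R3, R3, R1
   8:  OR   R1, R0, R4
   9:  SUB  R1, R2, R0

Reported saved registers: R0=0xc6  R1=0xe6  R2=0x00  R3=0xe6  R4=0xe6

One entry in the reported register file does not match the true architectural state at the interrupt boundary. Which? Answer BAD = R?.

after  0: R0=0x04 R1=0xe2 R2=0x21 R3=0xe6 R4=0xad  N=1 Z=0
after  1: R0=0x04 R1=0xe2 R2=0x21 R3=0xe6 R4=0xe6  N=1 Z=0
after  2: R0=0xe6 R1=0xe2 R2=0x21 R3=0xe6 R4=0xe6  N=1 Z=0
after  3: R0=0xe6 R1=0xe2 R2=0x00 R3=0xe6 R4=0xe6  N=0 Z=1
after  4: R0=0xe6 R1=0xe6 R2=0x00 R3=0xe6 R4=0xe6  N=1 Z=0
-- IRQ taken; context saved, return-PC = 5 --
mismatch: R0: reported 0xc6 vs actual 0xe6

BAD = R0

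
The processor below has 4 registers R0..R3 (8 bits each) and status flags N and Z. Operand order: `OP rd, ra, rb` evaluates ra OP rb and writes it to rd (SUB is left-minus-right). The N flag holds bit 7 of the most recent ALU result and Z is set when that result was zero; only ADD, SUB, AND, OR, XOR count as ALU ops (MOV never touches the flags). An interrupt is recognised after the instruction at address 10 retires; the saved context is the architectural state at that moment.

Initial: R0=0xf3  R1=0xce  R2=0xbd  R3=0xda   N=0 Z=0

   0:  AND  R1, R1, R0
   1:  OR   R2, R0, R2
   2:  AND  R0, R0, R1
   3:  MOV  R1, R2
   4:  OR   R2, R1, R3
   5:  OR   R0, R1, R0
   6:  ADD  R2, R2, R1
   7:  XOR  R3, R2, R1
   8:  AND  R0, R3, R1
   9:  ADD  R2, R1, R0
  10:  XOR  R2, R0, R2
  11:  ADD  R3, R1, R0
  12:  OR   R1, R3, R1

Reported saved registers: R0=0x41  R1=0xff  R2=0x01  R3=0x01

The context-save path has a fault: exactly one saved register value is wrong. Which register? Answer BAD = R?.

BAD = R0

after  0: R0=0xf3 R1=0xc2 R2=0xbd R3=0xda  N=1 Z=0
after  1: R0=0xf3 R1=0xc2 R2=0xff R3=0xda  N=1 Z=0
after  2: R0=0xc2 R1=0xc2 R2=0xff R3=0xda  N=1 Z=0
after  3: R0=0xc2 R1=0xff R2=0xff R3=0xda  N=1 Z=0
after  4: R0=0xc2 R1=0xff R2=0xff R3=0xda  N=1 Z=0
after  5: R0=0xff R1=0xff R2=0xff R3=0xda  N=1 Z=0
after  6: R0=0xff R1=0xff R2=0xfe R3=0xda  N=1 Z=0
after  7: R0=0xff R1=0xff R2=0xfe R3=0x01  N=0 Z=0
after  8: R0=0x01 R1=0xff R2=0xfe R3=0x01  N=0 Z=0
after  9: R0=0x01 R1=0xff R2=0x00 R3=0x01  N=0 Z=1
after 10: R0=0x01 R1=0xff R2=0x01 R3=0x01  N=0 Z=0
-- IRQ taken; context saved, return-PC = 11 --
mismatch: R0: reported 0x41 vs actual 0x01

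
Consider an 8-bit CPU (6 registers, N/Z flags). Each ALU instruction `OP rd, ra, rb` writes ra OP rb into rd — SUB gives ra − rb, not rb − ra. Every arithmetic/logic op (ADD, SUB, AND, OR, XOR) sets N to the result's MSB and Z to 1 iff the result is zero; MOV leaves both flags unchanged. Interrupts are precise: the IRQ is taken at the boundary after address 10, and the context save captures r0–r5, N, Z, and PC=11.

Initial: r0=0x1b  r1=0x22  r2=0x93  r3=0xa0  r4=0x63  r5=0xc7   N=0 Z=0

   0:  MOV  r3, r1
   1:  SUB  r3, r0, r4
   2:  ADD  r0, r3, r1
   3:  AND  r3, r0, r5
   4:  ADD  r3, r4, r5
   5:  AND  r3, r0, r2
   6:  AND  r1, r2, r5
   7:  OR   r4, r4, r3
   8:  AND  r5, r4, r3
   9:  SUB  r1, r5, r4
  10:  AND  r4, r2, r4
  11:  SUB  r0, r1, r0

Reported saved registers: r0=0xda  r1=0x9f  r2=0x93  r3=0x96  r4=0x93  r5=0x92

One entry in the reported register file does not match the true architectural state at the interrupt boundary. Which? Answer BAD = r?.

BAD = r3

after  0: r0=0x1b r1=0x22 r2=0x93 r3=0x22 r4=0x63 r5=0xc7  N=0 Z=0
after  1: r0=0x1b r1=0x22 r2=0x93 r3=0xb8 r4=0x63 r5=0xc7  N=1 Z=0
after  2: r0=0xda r1=0x22 r2=0x93 r3=0xb8 r4=0x63 r5=0xc7  N=1 Z=0
after  3: r0=0xda r1=0x22 r2=0x93 r3=0xc2 r4=0x63 r5=0xc7  N=1 Z=0
after  4: r0=0xda r1=0x22 r2=0x93 r3=0x2a r4=0x63 r5=0xc7  N=0 Z=0
after  5: r0=0xda r1=0x22 r2=0x93 r3=0x92 r4=0x63 r5=0xc7  N=1 Z=0
after  6: r0=0xda r1=0x83 r2=0x93 r3=0x92 r4=0x63 r5=0xc7  N=1 Z=0
after  7: r0=0xda r1=0x83 r2=0x93 r3=0x92 r4=0xf3 r5=0xc7  N=1 Z=0
after  8: r0=0xda r1=0x83 r2=0x93 r3=0x92 r4=0xf3 r5=0x92  N=1 Z=0
after  9: r0=0xda r1=0x9f r2=0x93 r3=0x92 r4=0xf3 r5=0x92  N=1 Z=0
after 10: r0=0xda r1=0x9f r2=0x93 r3=0x92 r4=0x93 r5=0x92  N=1 Z=0
-- IRQ taken; context saved, return-PC = 11 --
mismatch: r3: reported 0x96 vs actual 0x92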